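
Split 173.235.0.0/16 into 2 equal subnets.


New prefix = 16 + 1 = 17
Each subnet has 32768 addresses
  173.235.0.0/17
  173.235.128.0/17
Subnets: 173.235.0.0/17, 173.235.128.0/17


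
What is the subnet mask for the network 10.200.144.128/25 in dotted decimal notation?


/25 means 25 network bits, 7 host bits
Binary: 11111111111111111111111110000000
Mask: 255.255.255.128


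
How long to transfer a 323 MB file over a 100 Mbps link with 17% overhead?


Effective throughput = 100 * (1 - 17/100) = 83 Mbps
File size in Mb = 323 * 8 = 2584 Mb
Time = 2584 / 83
Time = 31.1325 seconds


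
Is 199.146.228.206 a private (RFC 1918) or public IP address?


RFC 1918 private ranges:
  10.0.0.0/8 (10.0.0.0 - 10.255.255.255)
  172.16.0.0/12 (172.16.0.0 - 172.31.255.255)
  192.168.0.0/16 (192.168.0.0 - 192.168.255.255)
Public (not in any RFC 1918 range)


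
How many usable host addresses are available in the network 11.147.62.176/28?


Host bits = 32 - 28 = 4
Total addresses = 2^4 = 16
Usable = total - 2 (network and broadcast)
Usable hosts: 14


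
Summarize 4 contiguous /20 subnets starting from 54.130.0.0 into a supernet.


Original prefix: /20
Number of subnets: 4 = 2^2
New prefix = 20 - 2 = 18
Supernet: 54.130.0.0/18


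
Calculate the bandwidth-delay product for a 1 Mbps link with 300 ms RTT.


BDP = bandwidth * RTT
= 1 Mbps * 300 ms
= 1 * 1e6 * 300 / 1000 bits
= 300000 bits
= 37500 bytes
= 36.6211 KB
BDP = 300000 bits (37500 bytes)


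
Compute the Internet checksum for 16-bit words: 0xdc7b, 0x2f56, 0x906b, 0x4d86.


Sum all words (with carry folding):
+ 0xdc7b = 0xdc7b
+ 0x2f56 = 0x0bd2
+ 0x906b = 0x9c3d
+ 0x4d86 = 0xe9c3
One's complement: ~0xe9c3
Checksum = 0x163c


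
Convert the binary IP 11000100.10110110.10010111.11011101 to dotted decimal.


11000100 = 196
10110110 = 182
10010111 = 151
11011101 = 221
IP: 196.182.151.221


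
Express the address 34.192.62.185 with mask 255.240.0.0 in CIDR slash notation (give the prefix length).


Binary: 11111111.11110000.00000000.00000000
Count leading 1s
Prefix: /12


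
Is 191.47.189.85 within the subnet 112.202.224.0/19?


Subnet network: 112.202.224.0
Test IP AND mask: 191.47.160.0
No, 191.47.189.85 is not in 112.202.224.0/19


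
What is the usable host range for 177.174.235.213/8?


Network: 177.0.0.0
Broadcast: 177.255.255.255
First usable = network + 1
Last usable = broadcast - 1
Range: 177.0.0.1 to 177.255.255.254


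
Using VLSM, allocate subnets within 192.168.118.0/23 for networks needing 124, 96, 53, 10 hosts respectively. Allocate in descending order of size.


124 hosts -> /25 (126 usable): 192.168.118.0/25
96 hosts -> /25 (126 usable): 192.168.118.128/25
53 hosts -> /26 (62 usable): 192.168.119.0/26
10 hosts -> /28 (14 usable): 192.168.119.64/28
Allocation: 192.168.118.0/25 (124 hosts, 126 usable); 192.168.118.128/25 (96 hosts, 126 usable); 192.168.119.0/26 (53 hosts, 62 usable); 192.168.119.64/28 (10 hosts, 14 usable)


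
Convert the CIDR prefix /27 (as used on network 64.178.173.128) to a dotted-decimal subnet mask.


/27 means 27 network bits, 5 host bits
Binary: 11111111111111111111111111100000
Mask: 255.255.255.224


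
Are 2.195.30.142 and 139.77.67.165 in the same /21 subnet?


Mask: 255.255.248.0
2.195.30.142 AND mask = 2.195.24.0
139.77.67.165 AND mask = 139.77.64.0
No, different subnets (2.195.24.0 vs 139.77.64.0)


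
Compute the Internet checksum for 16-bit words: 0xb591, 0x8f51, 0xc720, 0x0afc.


Sum all words (with carry folding):
+ 0xb591 = 0xb591
+ 0x8f51 = 0x44e3
+ 0xc720 = 0x0c04
+ 0x0afc = 0x1700
One's complement: ~0x1700
Checksum = 0xe8ff


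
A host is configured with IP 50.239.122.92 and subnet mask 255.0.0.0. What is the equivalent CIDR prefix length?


Binary: 11111111.00000000.00000000.00000000
Count leading 1s
Prefix: /8


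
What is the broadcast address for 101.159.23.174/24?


Network: 101.159.23.0/24
Host bits = 8
Set all host bits to 1:
Broadcast: 101.159.23.255


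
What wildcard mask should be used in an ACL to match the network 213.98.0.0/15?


Subnet mask: 255.254.0.0
Wildcard = 255.255.255.255 - subnet mask
255 - 255 = 0
255 - 254 = 1
255 - 0 = 255
255 - 0 = 255
Wildcard: 0.1.255.255


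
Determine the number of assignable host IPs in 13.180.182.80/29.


Host bits = 32 - 29 = 3
Total addresses = 2^3 = 8
Usable = total - 2 (network and broadcast)
Usable hosts: 6


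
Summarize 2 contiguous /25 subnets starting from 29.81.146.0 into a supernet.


Original prefix: /25
Number of subnets: 2 = 2^1
New prefix = 25 - 1 = 24
Supernet: 29.81.146.0/24


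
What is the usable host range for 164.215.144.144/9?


Network: 164.128.0.0
Broadcast: 164.255.255.255
First usable = network + 1
Last usable = broadcast - 1
Range: 164.128.0.1 to 164.255.255.254


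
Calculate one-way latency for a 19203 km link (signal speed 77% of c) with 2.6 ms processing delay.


Speed = 0.77 * 3e5 km/s = 231000 km/s
Propagation delay = 19203 / 231000 = 0.0831 s = 83.1299 ms
Processing delay = 2.6 ms
Total one-way latency = 85.7299 ms


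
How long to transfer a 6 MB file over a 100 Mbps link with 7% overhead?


Effective throughput = 100 * (1 - 7/100) = 93 Mbps
File size in Mb = 6 * 8 = 48 Mb
Time = 48 / 93
Time = 0.5161 seconds


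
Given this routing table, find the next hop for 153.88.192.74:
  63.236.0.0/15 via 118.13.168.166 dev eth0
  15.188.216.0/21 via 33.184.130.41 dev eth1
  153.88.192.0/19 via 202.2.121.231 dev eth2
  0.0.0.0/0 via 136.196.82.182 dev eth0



Longest prefix match for 153.88.192.74:
  /15 63.236.0.0: no
  /21 15.188.216.0: no
  /19 153.88.192.0: MATCH
  /0 0.0.0.0: MATCH
Selected: next-hop 202.2.121.231 via eth2 (matched /19)


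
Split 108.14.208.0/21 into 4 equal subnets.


New prefix = 21 + 2 = 23
Each subnet has 512 addresses
  108.14.208.0/23
  108.14.210.0/23
  108.14.212.0/23
  108.14.214.0/23
Subnets: 108.14.208.0/23, 108.14.210.0/23, 108.14.212.0/23, 108.14.214.0/23


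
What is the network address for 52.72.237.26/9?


IP:   00110100.01001000.11101101.00011010
Mask: 11111111.10000000.00000000.00000000
AND operation:
Net:  00110100.00000000.00000000.00000000
Network: 52.0.0.0/9


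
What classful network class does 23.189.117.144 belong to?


First octet: 23
Binary: 00010111
0xxxxxxx -> Class A (1-126)
Class A, default mask 255.0.0.0 (/8)


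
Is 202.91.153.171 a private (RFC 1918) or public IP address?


RFC 1918 private ranges:
  10.0.0.0/8 (10.0.0.0 - 10.255.255.255)
  172.16.0.0/12 (172.16.0.0 - 172.31.255.255)
  192.168.0.0/16 (192.168.0.0 - 192.168.255.255)
Public (not in any RFC 1918 range)


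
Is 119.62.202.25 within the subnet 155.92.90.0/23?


Subnet network: 155.92.90.0
Test IP AND mask: 119.62.202.0
No, 119.62.202.25 is not in 155.92.90.0/23


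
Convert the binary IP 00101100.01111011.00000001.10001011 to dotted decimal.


00101100 = 44
01111011 = 123
00000001 = 1
10001011 = 139
IP: 44.123.1.139


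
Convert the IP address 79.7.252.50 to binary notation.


79 = 01001111
7 = 00000111
252 = 11111100
50 = 00110010
Binary: 01001111.00000111.11111100.00110010


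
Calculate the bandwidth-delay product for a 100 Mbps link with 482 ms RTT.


BDP = bandwidth * RTT
= 100 Mbps * 482 ms
= 100 * 1e6 * 482 / 1000 bits
= 48200000 bits
= 6025000 bytes
= 5883.7891 KB
BDP = 48200000 bits (6025000 bytes)


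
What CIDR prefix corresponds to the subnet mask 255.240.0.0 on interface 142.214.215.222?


Binary: 11111111.11110000.00000000.00000000
Count leading 1s
Prefix: /12


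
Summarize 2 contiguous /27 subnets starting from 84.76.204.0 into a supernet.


Original prefix: /27
Number of subnets: 2 = 2^1
New prefix = 27 - 1 = 26
Supernet: 84.76.204.0/26


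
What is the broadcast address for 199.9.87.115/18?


Network: 199.9.64.0/18
Host bits = 14
Set all host bits to 1:
Broadcast: 199.9.127.255


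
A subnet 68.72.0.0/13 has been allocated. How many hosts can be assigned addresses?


Host bits = 32 - 13 = 19
Total addresses = 2^19 = 524288
Usable = total - 2 (network and broadcast)
Usable hosts: 524286


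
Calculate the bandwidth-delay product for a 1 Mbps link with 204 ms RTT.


BDP = bandwidth * RTT
= 1 Mbps * 204 ms
= 1 * 1e6 * 204 / 1000 bits
= 204000 bits
= 25500 bytes
= 24.9023 KB
BDP = 204000 bits (25500 bytes)


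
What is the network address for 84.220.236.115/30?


IP:   01010100.11011100.11101100.01110011
Mask: 11111111.11111111.11111111.11111100
AND operation:
Net:  01010100.11011100.11101100.01110000
Network: 84.220.236.112/30


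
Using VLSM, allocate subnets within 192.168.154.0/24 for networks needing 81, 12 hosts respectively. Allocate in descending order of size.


81 hosts -> /25 (126 usable): 192.168.154.0/25
12 hosts -> /28 (14 usable): 192.168.154.128/28
Allocation: 192.168.154.0/25 (81 hosts, 126 usable); 192.168.154.128/28 (12 hosts, 14 usable)


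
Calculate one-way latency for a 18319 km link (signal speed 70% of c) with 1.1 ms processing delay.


Speed = 0.7 * 3e5 km/s = 210000 km/s
Propagation delay = 18319 / 210000 = 0.0872 s = 87.2333 ms
Processing delay = 1.1 ms
Total one-way latency = 88.3333 ms


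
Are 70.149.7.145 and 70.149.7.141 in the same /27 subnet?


Mask: 255.255.255.224
70.149.7.145 AND mask = 70.149.7.128
70.149.7.141 AND mask = 70.149.7.128
Yes, same subnet (70.149.7.128)


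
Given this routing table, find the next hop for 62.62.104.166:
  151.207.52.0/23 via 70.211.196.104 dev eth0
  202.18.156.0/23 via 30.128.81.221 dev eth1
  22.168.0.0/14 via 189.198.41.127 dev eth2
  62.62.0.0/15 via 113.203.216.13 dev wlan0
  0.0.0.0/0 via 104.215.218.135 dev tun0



Longest prefix match for 62.62.104.166:
  /23 151.207.52.0: no
  /23 202.18.156.0: no
  /14 22.168.0.0: no
  /15 62.62.0.0: MATCH
  /0 0.0.0.0: MATCH
Selected: next-hop 113.203.216.13 via wlan0 (matched /15)


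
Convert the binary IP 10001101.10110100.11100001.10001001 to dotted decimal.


10001101 = 141
10110100 = 180
11100001 = 225
10001001 = 137
IP: 141.180.225.137


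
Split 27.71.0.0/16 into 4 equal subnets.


New prefix = 16 + 2 = 18
Each subnet has 16384 addresses
  27.71.0.0/18
  27.71.64.0/18
  27.71.128.0/18
  27.71.192.0/18
Subnets: 27.71.0.0/18, 27.71.64.0/18, 27.71.128.0/18, 27.71.192.0/18


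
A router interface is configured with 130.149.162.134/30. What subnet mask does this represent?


/30 means 30 network bits, 2 host bits
Binary: 11111111111111111111111111111100
Mask: 255.255.255.252


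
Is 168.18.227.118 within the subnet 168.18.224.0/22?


Subnet network: 168.18.224.0
Test IP AND mask: 168.18.224.0
Yes, 168.18.227.118 is in 168.18.224.0/22


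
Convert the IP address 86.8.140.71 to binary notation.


86 = 01010110
8 = 00001000
140 = 10001100
71 = 01000111
Binary: 01010110.00001000.10001100.01000111


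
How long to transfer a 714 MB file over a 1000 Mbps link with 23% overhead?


Effective throughput = 1000 * (1 - 23/100) = 770 Mbps
File size in Mb = 714 * 8 = 5712 Mb
Time = 5712 / 770
Time = 7.4182 seconds


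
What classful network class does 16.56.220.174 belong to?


First octet: 16
Binary: 00010000
0xxxxxxx -> Class A (1-126)
Class A, default mask 255.0.0.0 (/8)


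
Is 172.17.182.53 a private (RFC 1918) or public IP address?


RFC 1918 private ranges:
  10.0.0.0/8 (10.0.0.0 - 10.255.255.255)
  172.16.0.0/12 (172.16.0.0 - 172.31.255.255)
  192.168.0.0/16 (192.168.0.0 - 192.168.255.255)
Private (in 172.16.0.0/12)


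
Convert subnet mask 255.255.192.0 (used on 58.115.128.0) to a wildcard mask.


Subnet mask: 255.255.192.0
Wildcard = 255.255.255.255 - subnet mask
255 - 255 = 0
255 - 255 = 0
255 - 192 = 63
255 - 0 = 255
Wildcard: 0.0.63.255


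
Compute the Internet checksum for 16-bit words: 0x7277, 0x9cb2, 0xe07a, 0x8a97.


Sum all words (with carry folding):
+ 0x7277 = 0x7277
+ 0x9cb2 = 0x0f2a
+ 0xe07a = 0xefa4
+ 0x8a97 = 0x7a3c
One's complement: ~0x7a3c
Checksum = 0x85c3


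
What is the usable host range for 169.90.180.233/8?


Network: 169.0.0.0
Broadcast: 169.255.255.255
First usable = network + 1
Last usable = broadcast - 1
Range: 169.0.0.1 to 169.255.255.254


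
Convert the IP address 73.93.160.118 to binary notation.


73 = 01001001
93 = 01011101
160 = 10100000
118 = 01110110
Binary: 01001001.01011101.10100000.01110110


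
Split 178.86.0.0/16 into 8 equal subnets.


New prefix = 16 + 3 = 19
Each subnet has 8192 addresses
  178.86.0.0/19
  178.86.32.0/19
  178.86.64.0/19
  178.86.96.0/19
  178.86.128.0/19
  178.86.160.0/19
  178.86.192.0/19
  178.86.224.0/19
Subnets: 178.86.0.0/19, 178.86.32.0/19, 178.86.64.0/19, 178.86.96.0/19, 178.86.128.0/19, 178.86.160.0/19, 178.86.192.0/19, 178.86.224.0/19


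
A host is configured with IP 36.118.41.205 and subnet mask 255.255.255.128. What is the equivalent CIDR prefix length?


Binary: 11111111.11111111.11111111.10000000
Count leading 1s
Prefix: /25


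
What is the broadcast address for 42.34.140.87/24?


Network: 42.34.140.0/24
Host bits = 8
Set all host bits to 1:
Broadcast: 42.34.140.255


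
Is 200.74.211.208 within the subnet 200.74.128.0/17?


Subnet network: 200.74.128.0
Test IP AND mask: 200.74.128.0
Yes, 200.74.211.208 is in 200.74.128.0/17


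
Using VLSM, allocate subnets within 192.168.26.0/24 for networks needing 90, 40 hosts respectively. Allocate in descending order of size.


90 hosts -> /25 (126 usable): 192.168.26.0/25
40 hosts -> /26 (62 usable): 192.168.26.128/26
Allocation: 192.168.26.0/25 (90 hosts, 126 usable); 192.168.26.128/26 (40 hosts, 62 usable)


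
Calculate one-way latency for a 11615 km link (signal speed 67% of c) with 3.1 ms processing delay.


Speed = 0.67 * 3e5 km/s = 201000 km/s
Propagation delay = 11615 / 201000 = 0.0578 s = 57.7861 ms
Processing delay = 3.1 ms
Total one-way latency = 60.8861 ms


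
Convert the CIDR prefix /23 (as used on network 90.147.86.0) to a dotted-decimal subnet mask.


/23 means 23 network bits, 9 host bits
Binary: 11111111111111111111111000000000
Mask: 255.255.254.0


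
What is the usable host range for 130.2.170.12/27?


Network: 130.2.170.0
Broadcast: 130.2.170.31
First usable = network + 1
Last usable = broadcast - 1
Range: 130.2.170.1 to 130.2.170.30


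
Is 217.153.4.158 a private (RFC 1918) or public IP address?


RFC 1918 private ranges:
  10.0.0.0/8 (10.0.0.0 - 10.255.255.255)
  172.16.0.0/12 (172.16.0.0 - 172.31.255.255)
  192.168.0.0/16 (192.168.0.0 - 192.168.255.255)
Public (not in any RFC 1918 range)


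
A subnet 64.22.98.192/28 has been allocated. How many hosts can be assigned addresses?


Host bits = 32 - 28 = 4
Total addresses = 2^4 = 16
Usable = total - 2 (network and broadcast)
Usable hosts: 14


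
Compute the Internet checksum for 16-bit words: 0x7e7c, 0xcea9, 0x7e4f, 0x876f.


Sum all words (with carry folding):
+ 0x7e7c = 0x7e7c
+ 0xcea9 = 0x4d26
+ 0x7e4f = 0xcb75
+ 0x876f = 0x52e5
One's complement: ~0x52e5
Checksum = 0xad1a


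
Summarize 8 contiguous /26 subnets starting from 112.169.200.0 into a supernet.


Original prefix: /26
Number of subnets: 8 = 2^3
New prefix = 26 - 3 = 23
Supernet: 112.169.200.0/23


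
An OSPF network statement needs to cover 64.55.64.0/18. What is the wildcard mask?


Subnet mask: 255.255.192.0
Wildcard = 255.255.255.255 - subnet mask
255 - 255 = 0
255 - 255 = 0
255 - 192 = 63
255 - 0 = 255
Wildcard: 0.0.63.255


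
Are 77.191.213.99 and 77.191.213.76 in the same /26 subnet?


Mask: 255.255.255.192
77.191.213.99 AND mask = 77.191.213.64
77.191.213.76 AND mask = 77.191.213.64
Yes, same subnet (77.191.213.64)


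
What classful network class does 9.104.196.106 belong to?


First octet: 9
Binary: 00001001
0xxxxxxx -> Class A (1-126)
Class A, default mask 255.0.0.0 (/8)


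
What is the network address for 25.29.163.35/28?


IP:   00011001.00011101.10100011.00100011
Mask: 11111111.11111111.11111111.11110000
AND operation:
Net:  00011001.00011101.10100011.00100000
Network: 25.29.163.32/28


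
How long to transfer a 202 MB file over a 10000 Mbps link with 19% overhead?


Effective throughput = 10000 * (1 - 19/100) = 8100.0 Mbps
File size in Mb = 202 * 8 = 1616 Mb
Time = 1616 / 8100.0
Time = 0.1995 seconds


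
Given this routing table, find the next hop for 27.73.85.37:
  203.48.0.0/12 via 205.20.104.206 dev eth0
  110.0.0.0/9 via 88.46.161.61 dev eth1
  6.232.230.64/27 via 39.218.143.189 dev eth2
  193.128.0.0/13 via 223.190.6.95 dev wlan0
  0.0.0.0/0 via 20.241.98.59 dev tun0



Longest prefix match for 27.73.85.37:
  /12 203.48.0.0: no
  /9 110.0.0.0: no
  /27 6.232.230.64: no
  /13 193.128.0.0: no
  /0 0.0.0.0: MATCH
Selected: next-hop 20.241.98.59 via tun0 (matched /0)


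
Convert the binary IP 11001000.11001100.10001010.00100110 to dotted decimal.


11001000 = 200
11001100 = 204
10001010 = 138
00100110 = 38
IP: 200.204.138.38


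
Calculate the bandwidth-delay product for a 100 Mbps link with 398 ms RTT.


BDP = bandwidth * RTT
= 100 Mbps * 398 ms
= 100 * 1e6 * 398 / 1000 bits
= 39800000 bits
= 4975000 bytes
= 4858.3984 KB
BDP = 39800000 bits (4975000 bytes)


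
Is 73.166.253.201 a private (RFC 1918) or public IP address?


RFC 1918 private ranges:
  10.0.0.0/8 (10.0.0.0 - 10.255.255.255)
  172.16.0.0/12 (172.16.0.0 - 172.31.255.255)
  192.168.0.0/16 (192.168.0.0 - 192.168.255.255)
Public (not in any RFC 1918 range)


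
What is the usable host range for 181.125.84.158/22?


Network: 181.125.84.0
Broadcast: 181.125.87.255
First usable = network + 1
Last usable = broadcast - 1
Range: 181.125.84.1 to 181.125.87.254


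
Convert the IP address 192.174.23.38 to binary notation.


192 = 11000000
174 = 10101110
23 = 00010111
38 = 00100110
Binary: 11000000.10101110.00010111.00100110


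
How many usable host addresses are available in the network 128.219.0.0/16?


Host bits = 32 - 16 = 16
Total addresses = 2^16 = 65536
Usable = total - 2 (network and broadcast)
Usable hosts: 65534


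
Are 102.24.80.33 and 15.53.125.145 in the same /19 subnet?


Mask: 255.255.224.0
102.24.80.33 AND mask = 102.24.64.0
15.53.125.145 AND mask = 15.53.96.0
No, different subnets (102.24.64.0 vs 15.53.96.0)


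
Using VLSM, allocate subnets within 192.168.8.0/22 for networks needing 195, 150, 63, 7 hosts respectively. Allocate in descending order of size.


195 hosts -> /24 (254 usable): 192.168.8.0/24
150 hosts -> /24 (254 usable): 192.168.9.0/24
63 hosts -> /25 (126 usable): 192.168.10.0/25
7 hosts -> /28 (14 usable): 192.168.10.128/28
Allocation: 192.168.8.0/24 (195 hosts, 254 usable); 192.168.9.0/24 (150 hosts, 254 usable); 192.168.10.0/25 (63 hosts, 126 usable); 192.168.10.128/28 (7 hosts, 14 usable)


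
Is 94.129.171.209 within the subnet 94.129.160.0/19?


Subnet network: 94.129.160.0
Test IP AND mask: 94.129.160.0
Yes, 94.129.171.209 is in 94.129.160.0/19


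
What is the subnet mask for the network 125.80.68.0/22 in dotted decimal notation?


/22 means 22 network bits, 10 host bits
Binary: 11111111111111111111110000000000
Mask: 255.255.252.0


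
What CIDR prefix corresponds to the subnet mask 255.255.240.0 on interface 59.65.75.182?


Binary: 11111111.11111111.11110000.00000000
Count leading 1s
Prefix: /20


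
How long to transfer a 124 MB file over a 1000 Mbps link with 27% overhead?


Effective throughput = 1000 * (1 - 27/100) = 730 Mbps
File size in Mb = 124 * 8 = 992 Mb
Time = 992 / 730
Time = 1.3589 seconds


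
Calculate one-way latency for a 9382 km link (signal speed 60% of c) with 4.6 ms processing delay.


Speed = 0.6 * 3e5 km/s = 180000 km/s
Propagation delay = 9382 / 180000 = 0.0521 s = 52.1222 ms
Processing delay = 4.6 ms
Total one-way latency = 56.7222 ms


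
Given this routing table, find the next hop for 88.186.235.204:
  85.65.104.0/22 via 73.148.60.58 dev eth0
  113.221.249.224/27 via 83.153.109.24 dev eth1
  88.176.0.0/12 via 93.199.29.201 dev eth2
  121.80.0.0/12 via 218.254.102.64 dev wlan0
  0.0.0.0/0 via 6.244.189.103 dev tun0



Longest prefix match for 88.186.235.204:
  /22 85.65.104.0: no
  /27 113.221.249.224: no
  /12 88.176.0.0: MATCH
  /12 121.80.0.0: no
  /0 0.0.0.0: MATCH
Selected: next-hop 93.199.29.201 via eth2 (matched /12)


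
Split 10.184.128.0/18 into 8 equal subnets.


New prefix = 18 + 3 = 21
Each subnet has 2048 addresses
  10.184.128.0/21
  10.184.136.0/21
  10.184.144.0/21
  10.184.152.0/21
  10.184.160.0/21
  10.184.168.0/21
  10.184.176.0/21
  10.184.184.0/21
Subnets: 10.184.128.0/21, 10.184.136.0/21, 10.184.144.0/21, 10.184.152.0/21, 10.184.160.0/21, 10.184.168.0/21, 10.184.176.0/21, 10.184.184.0/21


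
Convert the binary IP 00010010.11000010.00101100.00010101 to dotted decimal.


00010010 = 18
11000010 = 194
00101100 = 44
00010101 = 21
IP: 18.194.44.21


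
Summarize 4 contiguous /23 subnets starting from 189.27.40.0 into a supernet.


Original prefix: /23
Number of subnets: 4 = 2^2
New prefix = 23 - 2 = 21
Supernet: 189.27.40.0/21


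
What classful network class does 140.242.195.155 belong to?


First octet: 140
Binary: 10001100
10xxxxxx -> Class B (128-191)
Class B, default mask 255.255.0.0 (/16)


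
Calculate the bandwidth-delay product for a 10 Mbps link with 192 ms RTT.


BDP = bandwidth * RTT
= 10 Mbps * 192 ms
= 10 * 1e6 * 192 / 1000 bits
= 1920000 bits
= 240000 bytes
= 234.375 KB
BDP = 1920000 bits (240000 bytes)


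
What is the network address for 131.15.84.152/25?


IP:   10000011.00001111.01010100.10011000
Mask: 11111111.11111111.11111111.10000000
AND operation:
Net:  10000011.00001111.01010100.10000000
Network: 131.15.84.128/25


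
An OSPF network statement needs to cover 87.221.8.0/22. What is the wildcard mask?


Subnet mask: 255.255.252.0
Wildcard = 255.255.255.255 - subnet mask
255 - 255 = 0
255 - 255 = 0
255 - 252 = 3
255 - 0 = 255
Wildcard: 0.0.3.255


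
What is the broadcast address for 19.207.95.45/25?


Network: 19.207.95.0/25
Host bits = 7
Set all host bits to 1:
Broadcast: 19.207.95.127


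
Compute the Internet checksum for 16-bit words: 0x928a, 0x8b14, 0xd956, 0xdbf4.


Sum all words (with carry folding):
+ 0x928a = 0x928a
+ 0x8b14 = 0x1d9f
+ 0xd956 = 0xf6f5
+ 0xdbf4 = 0xd2ea
One's complement: ~0xd2ea
Checksum = 0x2d15


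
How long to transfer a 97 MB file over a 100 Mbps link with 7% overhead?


Effective throughput = 100 * (1 - 7/100) = 93 Mbps
File size in Mb = 97 * 8 = 776 Mb
Time = 776 / 93
Time = 8.3441 seconds


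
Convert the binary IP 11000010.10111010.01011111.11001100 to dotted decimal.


11000010 = 194
10111010 = 186
01011111 = 95
11001100 = 204
IP: 194.186.95.204


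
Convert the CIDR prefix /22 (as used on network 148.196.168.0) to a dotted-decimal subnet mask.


/22 means 22 network bits, 10 host bits
Binary: 11111111111111111111110000000000
Mask: 255.255.252.0


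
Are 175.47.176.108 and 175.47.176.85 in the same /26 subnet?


Mask: 255.255.255.192
175.47.176.108 AND mask = 175.47.176.64
175.47.176.85 AND mask = 175.47.176.64
Yes, same subnet (175.47.176.64)


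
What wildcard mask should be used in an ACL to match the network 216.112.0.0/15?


Subnet mask: 255.254.0.0
Wildcard = 255.255.255.255 - subnet mask
255 - 255 = 0
255 - 254 = 1
255 - 0 = 255
255 - 0 = 255
Wildcard: 0.1.255.255


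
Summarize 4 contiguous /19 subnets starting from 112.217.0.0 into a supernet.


Original prefix: /19
Number of subnets: 4 = 2^2
New prefix = 19 - 2 = 17
Supernet: 112.217.0.0/17


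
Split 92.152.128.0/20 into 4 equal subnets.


New prefix = 20 + 2 = 22
Each subnet has 1024 addresses
  92.152.128.0/22
  92.152.132.0/22
  92.152.136.0/22
  92.152.140.0/22
Subnets: 92.152.128.0/22, 92.152.132.0/22, 92.152.136.0/22, 92.152.140.0/22


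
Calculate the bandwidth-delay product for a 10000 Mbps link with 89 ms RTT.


BDP = bandwidth * RTT
= 10000 Mbps * 89 ms
= 10000 * 1e6 * 89 / 1000 bits
= 890000000 bits
= 111250000 bytes
= 108642.5781 KB
BDP = 890000000 bits (111250000 bytes)


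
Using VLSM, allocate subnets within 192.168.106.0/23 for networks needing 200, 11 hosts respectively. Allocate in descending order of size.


200 hosts -> /24 (254 usable): 192.168.106.0/24
11 hosts -> /28 (14 usable): 192.168.107.0/28
Allocation: 192.168.106.0/24 (200 hosts, 254 usable); 192.168.107.0/28 (11 hosts, 14 usable)


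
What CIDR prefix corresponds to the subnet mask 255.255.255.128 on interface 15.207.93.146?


Binary: 11111111.11111111.11111111.10000000
Count leading 1s
Prefix: /25


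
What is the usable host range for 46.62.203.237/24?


Network: 46.62.203.0
Broadcast: 46.62.203.255
First usable = network + 1
Last usable = broadcast - 1
Range: 46.62.203.1 to 46.62.203.254


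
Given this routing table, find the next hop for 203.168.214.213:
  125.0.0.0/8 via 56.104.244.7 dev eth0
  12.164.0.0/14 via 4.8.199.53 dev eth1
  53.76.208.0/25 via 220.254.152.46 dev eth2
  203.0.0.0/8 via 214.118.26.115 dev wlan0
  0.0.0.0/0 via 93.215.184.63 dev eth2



Longest prefix match for 203.168.214.213:
  /8 125.0.0.0: no
  /14 12.164.0.0: no
  /25 53.76.208.0: no
  /8 203.0.0.0: MATCH
  /0 0.0.0.0: MATCH
Selected: next-hop 214.118.26.115 via wlan0 (matched /8)


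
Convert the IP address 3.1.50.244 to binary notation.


3 = 00000011
1 = 00000001
50 = 00110010
244 = 11110100
Binary: 00000011.00000001.00110010.11110100


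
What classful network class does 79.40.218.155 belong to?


First octet: 79
Binary: 01001111
0xxxxxxx -> Class A (1-126)
Class A, default mask 255.0.0.0 (/8)


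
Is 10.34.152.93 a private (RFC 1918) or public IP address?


RFC 1918 private ranges:
  10.0.0.0/8 (10.0.0.0 - 10.255.255.255)
  172.16.0.0/12 (172.16.0.0 - 172.31.255.255)
  192.168.0.0/16 (192.168.0.0 - 192.168.255.255)
Private (in 10.0.0.0/8)


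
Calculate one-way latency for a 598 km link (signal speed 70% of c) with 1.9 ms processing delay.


Speed = 0.7 * 3e5 km/s = 210000 km/s
Propagation delay = 598 / 210000 = 0.0028 s = 2.8476 ms
Processing delay = 1.9 ms
Total one-way latency = 4.7476 ms


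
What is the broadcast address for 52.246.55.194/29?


Network: 52.246.55.192/29
Host bits = 3
Set all host bits to 1:
Broadcast: 52.246.55.199


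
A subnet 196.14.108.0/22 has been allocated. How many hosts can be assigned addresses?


Host bits = 32 - 22 = 10
Total addresses = 2^10 = 1024
Usable = total - 2 (network and broadcast)
Usable hosts: 1022


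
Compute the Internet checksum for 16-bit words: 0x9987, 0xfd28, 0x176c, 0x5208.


Sum all words (with carry folding):
+ 0x9987 = 0x9987
+ 0xfd28 = 0x96b0
+ 0x176c = 0xae1c
+ 0x5208 = 0x0025
One's complement: ~0x0025
Checksum = 0xffda


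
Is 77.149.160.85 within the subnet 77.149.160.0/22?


Subnet network: 77.149.160.0
Test IP AND mask: 77.149.160.0
Yes, 77.149.160.85 is in 77.149.160.0/22


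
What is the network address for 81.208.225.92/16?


IP:   01010001.11010000.11100001.01011100
Mask: 11111111.11111111.00000000.00000000
AND operation:
Net:  01010001.11010000.00000000.00000000
Network: 81.208.0.0/16


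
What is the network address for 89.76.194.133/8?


IP:   01011001.01001100.11000010.10000101
Mask: 11111111.00000000.00000000.00000000
AND operation:
Net:  01011001.00000000.00000000.00000000
Network: 89.0.0.0/8


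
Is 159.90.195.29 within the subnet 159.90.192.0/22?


Subnet network: 159.90.192.0
Test IP AND mask: 159.90.192.0
Yes, 159.90.195.29 is in 159.90.192.0/22


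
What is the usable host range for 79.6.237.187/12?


Network: 79.0.0.0
Broadcast: 79.15.255.255
First usable = network + 1
Last usable = broadcast - 1
Range: 79.0.0.1 to 79.15.255.254


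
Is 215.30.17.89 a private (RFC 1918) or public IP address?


RFC 1918 private ranges:
  10.0.0.0/8 (10.0.0.0 - 10.255.255.255)
  172.16.0.0/12 (172.16.0.0 - 172.31.255.255)
  192.168.0.0/16 (192.168.0.0 - 192.168.255.255)
Public (not in any RFC 1918 range)


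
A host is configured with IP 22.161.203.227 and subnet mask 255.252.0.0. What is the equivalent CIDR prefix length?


Binary: 11111111.11111100.00000000.00000000
Count leading 1s
Prefix: /14


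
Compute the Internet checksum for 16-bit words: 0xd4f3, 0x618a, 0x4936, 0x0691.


Sum all words (with carry folding):
+ 0xd4f3 = 0xd4f3
+ 0x618a = 0x367e
+ 0x4936 = 0x7fb4
+ 0x0691 = 0x8645
One's complement: ~0x8645
Checksum = 0x79ba


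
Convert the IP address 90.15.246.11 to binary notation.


90 = 01011010
15 = 00001111
246 = 11110110
11 = 00001011
Binary: 01011010.00001111.11110110.00001011


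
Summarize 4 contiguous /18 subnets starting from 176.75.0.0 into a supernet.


Original prefix: /18
Number of subnets: 4 = 2^2
New prefix = 18 - 2 = 16
Supernet: 176.75.0.0/16


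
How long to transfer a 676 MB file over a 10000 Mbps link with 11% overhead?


Effective throughput = 10000 * (1 - 11/100) = 8900 Mbps
File size in Mb = 676 * 8 = 5408 Mb
Time = 5408 / 8900
Time = 0.6076 seconds


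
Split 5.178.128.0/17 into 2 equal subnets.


New prefix = 17 + 1 = 18
Each subnet has 16384 addresses
  5.178.128.0/18
  5.178.192.0/18
Subnets: 5.178.128.0/18, 5.178.192.0/18


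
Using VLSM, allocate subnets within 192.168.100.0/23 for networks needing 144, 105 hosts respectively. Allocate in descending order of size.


144 hosts -> /24 (254 usable): 192.168.100.0/24
105 hosts -> /25 (126 usable): 192.168.101.0/25
Allocation: 192.168.100.0/24 (144 hosts, 254 usable); 192.168.101.0/25 (105 hosts, 126 usable)


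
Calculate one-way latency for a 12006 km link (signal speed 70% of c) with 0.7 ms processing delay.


Speed = 0.7 * 3e5 km/s = 210000 km/s
Propagation delay = 12006 / 210000 = 0.0572 s = 57.1714 ms
Processing delay = 0.7 ms
Total one-way latency = 57.8714 ms


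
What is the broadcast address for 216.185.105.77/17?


Network: 216.185.0.0/17
Host bits = 15
Set all host bits to 1:
Broadcast: 216.185.127.255


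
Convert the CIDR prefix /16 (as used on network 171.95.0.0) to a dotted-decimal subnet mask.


/16 means 16 network bits, 16 host bits
Binary: 11111111111111110000000000000000
Mask: 255.255.0.0


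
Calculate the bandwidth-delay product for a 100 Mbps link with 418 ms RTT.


BDP = bandwidth * RTT
= 100 Mbps * 418 ms
= 100 * 1e6 * 418 / 1000 bits
= 41800000 bits
= 5225000 bytes
= 5102.5391 KB
BDP = 41800000 bits (5225000 bytes)


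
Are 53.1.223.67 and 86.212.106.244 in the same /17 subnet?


Mask: 255.255.128.0
53.1.223.67 AND mask = 53.1.128.0
86.212.106.244 AND mask = 86.212.0.0
No, different subnets (53.1.128.0 vs 86.212.0.0)


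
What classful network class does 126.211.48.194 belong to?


First octet: 126
Binary: 01111110
0xxxxxxx -> Class A (1-126)
Class A, default mask 255.0.0.0 (/8)


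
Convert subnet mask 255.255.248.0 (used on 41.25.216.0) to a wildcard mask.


Subnet mask: 255.255.248.0
Wildcard = 255.255.255.255 - subnet mask
255 - 255 = 0
255 - 255 = 0
255 - 248 = 7
255 - 0 = 255
Wildcard: 0.0.7.255


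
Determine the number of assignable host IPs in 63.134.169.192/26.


Host bits = 32 - 26 = 6
Total addresses = 2^6 = 64
Usable = total - 2 (network and broadcast)
Usable hosts: 62


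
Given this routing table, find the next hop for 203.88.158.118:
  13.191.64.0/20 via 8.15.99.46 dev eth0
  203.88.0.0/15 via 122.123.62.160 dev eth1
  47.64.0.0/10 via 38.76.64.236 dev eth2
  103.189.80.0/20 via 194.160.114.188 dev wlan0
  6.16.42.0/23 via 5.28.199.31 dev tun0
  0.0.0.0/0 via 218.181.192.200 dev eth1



Longest prefix match for 203.88.158.118:
  /20 13.191.64.0: no
  /15 203.88.0.0: MATCH
  /10 47.64.0.0: no
  /20 103.189.80.0: no
  /23 6.16.42.0: no
  /0 0.0.0.0: MATCH
Selected: next-hop 122.123.62.160 via eth1 (matched /15)


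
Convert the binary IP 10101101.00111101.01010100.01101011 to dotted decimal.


10101101 = 173
00111101 = 61
01010100 = 84
01101011 = 107
IP: 173.61.84.107


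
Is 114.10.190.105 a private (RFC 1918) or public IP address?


RFC 1918 private ranges:
  10.0.0.0/8 (10.0.0.0 - 10.255.255.255)
  172.16.0.0/12 (172.16.0.0 - 172.31.255.255)
  192.168.0.0/16 (192.168.0.0 - 192.168.255.255)
Public (not in any RFC 1918 range)


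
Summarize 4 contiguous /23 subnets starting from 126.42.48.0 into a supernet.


Original prefix: /23
Number of subnets: 4 = 2^2
New prefix = 23 - 2 = 21
Supernet: 126.42.48.0/21


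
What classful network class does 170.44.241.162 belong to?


First octet: 170
Binary: 10101010
10xxxxxx -> Class B (128-191)
Class B, default mask 255.255.0.0 (/16)


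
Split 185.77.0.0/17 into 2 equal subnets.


New prefix = 17 + 1 = 18
Each subnet has 16384 addresses
  185.77.0.0/18
  185.77.64.0/18
Subnets: 185.77.0.0/18, 185.77.64.0/18


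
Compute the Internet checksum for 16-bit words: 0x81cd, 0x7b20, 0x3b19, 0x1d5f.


Sum all words (with carry folding):
+ 0x81cd = 0x81cd
+ 0x7b20 = 0xfced
+ 0x3b19 = 0x3807
+ 0x1d5f = 0x5566
One's complement: ~0x5566
Checksum = 0xaa99


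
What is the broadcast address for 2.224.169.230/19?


Network: 2.224.160.0/19
Host bits = 13
Set all host bits to 1:
Broadcast: 2.224.191.255


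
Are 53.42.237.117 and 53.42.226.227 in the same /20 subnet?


Mask: 255.255.240.0
53.42.237.117 AND mask = 53.42.224.0
53.42.226.227 AND mask = 53.42.224.0
Yes, same subnet (53.42.224.0)


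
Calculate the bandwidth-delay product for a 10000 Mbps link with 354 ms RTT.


BDP = bandwidth * RTT
= 10000 Mbps * 354 ms
= 10000 * 1e6 * 354 / 1000 bits
= 3540000000 bits
= 442500000 bytes
= 432128.9062 KB
BDP = 3540000000 bits (442500000 bytes)


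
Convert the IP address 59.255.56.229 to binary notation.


59 = 00111011
255 = 11111111
56 = 00111000
229 = 11100101
Binary: 00111011.11111111.00111000.11100101


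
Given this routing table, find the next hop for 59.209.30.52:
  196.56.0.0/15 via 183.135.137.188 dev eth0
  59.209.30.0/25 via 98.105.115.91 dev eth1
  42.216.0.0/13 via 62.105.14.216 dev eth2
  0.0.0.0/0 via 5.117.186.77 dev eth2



Longest prefix match for 59.209.30.52:
  /15 196.56.0.0: no
  /25 59.209.30.0: MATCH
  /13 42.216.0.0: no
  /0 0.0.0.0: MATCH
Selected: next-hop 98.105.115.91 via eth1 (matched /25)


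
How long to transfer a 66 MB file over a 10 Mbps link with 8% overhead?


Effective throughput = 10 * (1 - 8/100) = 9.2 Mbps
File size in Mb = 66 * 8 = 528 Mb
Time = 528 / 9.2
Time = 57.3913 seconds


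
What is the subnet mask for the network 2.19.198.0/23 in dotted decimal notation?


/23 means 23 network bits, 9 host bits
Binary: 11111111111111111111111000000000
Mask: 255.255.254.0


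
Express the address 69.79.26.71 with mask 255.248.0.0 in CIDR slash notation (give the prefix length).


Binary: 11111111.11111000.00000000.00000000
Count leading 1s
Prefix: /13


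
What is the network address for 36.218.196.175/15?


IP:   00100100.11011010.11000100.10101111
Mask: 11111111.11111110.00000000.00000000
AND operation:
Net:  00100100.11011010.00000000.00000000
Network: 36.218.0.0/15


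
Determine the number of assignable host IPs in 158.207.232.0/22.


Host bits = 32 - 22 = 10
Total addresses = 2^10 = 1024
Usable = total - 2 (network and broadcast)
Usable hosts: 1022


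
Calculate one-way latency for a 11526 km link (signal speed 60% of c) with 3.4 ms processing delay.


Speed = 0.6 * 3e5 km/s = 180000 km/s
Propagation delay = 11526 / 180000 = 0.064 s = 64.0333 ms
Processing delay = 3.4 ms
Total one-way latency = 67.4333 ms


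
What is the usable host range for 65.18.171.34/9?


Network: 65.0.0.0
Broadcast: 65.127.255.255
First usable = network + 1
Last usable = broadcast - 1
Range: 65.0.0.1 to 65.127.255.254


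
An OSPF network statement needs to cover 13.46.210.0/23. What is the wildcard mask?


Subnet mask: 255.255.254.0
Wildcard = 255.255.255.255 - subnet mask
255 - 255 = 0
255 - 255 = 0
255 - 254 = 1
255 - 0 = 255
Wildcard: 0.0.1.255


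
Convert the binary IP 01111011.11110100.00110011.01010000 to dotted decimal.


01111011 = 123
11110100 = 244
00110011 = 51
01010000 = 80
IP: 123.244.51.80


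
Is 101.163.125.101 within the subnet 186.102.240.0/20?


Subnet network: 186.102.240.0
Test IP AND mask: 101.163.112.0
No, 101.163.125.101 is not in 186.102.240.0/20


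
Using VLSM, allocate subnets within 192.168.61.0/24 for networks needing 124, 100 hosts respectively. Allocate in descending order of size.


124 hosts -> /25 (126 usable): 192.168.61.0/25
100 hosts -> /25 (126 usable): 192.168.61.128/25
Allocation: 192.168.61.0/25 (124 hosts, 126 usable); 192.168.61.128/25 (100 hosts, 126 usable)


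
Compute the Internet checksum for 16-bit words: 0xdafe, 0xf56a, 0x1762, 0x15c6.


Sum all words (with carry folding):
+ 0xdafe = 0xdafe
+ 0xf56a = 0xd069
+ 0x1762 = 0xe7cb
+ 0x15c6 = 0xfd91
One's complement: ~0xfd91
Checksum = 0x026e


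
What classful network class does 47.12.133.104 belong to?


First octet: 47
Binary: 00101111
0xxxxxxx -> Class A (1-126)
Class A, default mask 255.0.0.0 (/8)


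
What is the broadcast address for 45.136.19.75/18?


Network: 45.136.0.0/18
Host bits = 14
Set all host bits to 1:
Broadcast: 45.136.63.255


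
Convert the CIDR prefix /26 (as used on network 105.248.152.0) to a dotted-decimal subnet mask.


/26 means 26 network bits, 6 host bits
Binary: 11111111111111111111111111000000
Mask: 255.255.255.192


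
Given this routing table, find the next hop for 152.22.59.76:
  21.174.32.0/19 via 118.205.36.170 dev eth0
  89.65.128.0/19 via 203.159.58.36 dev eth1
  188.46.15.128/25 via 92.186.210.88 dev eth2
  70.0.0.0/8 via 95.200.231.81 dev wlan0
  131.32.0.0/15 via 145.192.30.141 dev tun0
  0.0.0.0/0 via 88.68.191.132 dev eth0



Longest prefix match for 152.22.59.76:
  /19 21.174.32.0: no
  /19 89.65.128.0: no
  /25 188.46.15.128: no
  /8 70.0.0.0: no
  /15 131.32.0.0: no
  /0 0.0.0.0: MATCH
Selected: next-hop 88.68.191.132 via eth0 (matched /0)


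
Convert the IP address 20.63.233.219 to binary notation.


20 = 00010100
63 = 00111111
233 = 11101001
219 = 11011011
Binary: 00010100.00111111.11101001.11011011


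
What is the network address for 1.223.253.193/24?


IP:   00000001.11011111.11111101.11000001
Mask: 11111111.11111111.11111111.00000000
AND operation:
Net:  00000001.11011111.11111101.00000000
Network: 1.223.253.0/24


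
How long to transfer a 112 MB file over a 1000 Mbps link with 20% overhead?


Effective throughput = 1000 * (1 - 20/100) = 800 Mbps
File size in Mb = 112 * 8 = 896 Mb
Time = 896 / 800
Time = 1.12 seconds


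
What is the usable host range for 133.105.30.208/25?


Network: 133.105.30.128
Broadcast: 133.105.30.255
First usable = network + 1
Last usable = broadcast - 1
Range: 133.105.30.129 to 133.105.30.254


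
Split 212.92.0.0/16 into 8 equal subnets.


New prefix = 16 + 3 = 19
Each subnet has 8192 addresses
  212.92.0.0/19
  212.92.32.0/19
  212.92.64.0/19
  212.92.96.0/19
  212.92.128.0/19
  212.92.160.0/19
  212.92.192.0/19
  212.92.224.0/19
Subnets: 212.92.0.0/19, 212.92.32.0/19, 212.92.64.0/19, 212.92.96.0/19, 212.92.128.0/19, 212.92.160.0/19, 212.92.192.0/19, 212.92.224.0/19


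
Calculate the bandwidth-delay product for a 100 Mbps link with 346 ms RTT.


BDP = bandwidth * RTT
= 100 Mbps * 346 ms
= 100 * 1e6 * 346 / 1000 bits
= 34600000 bits
= 4325000 bytes
= 4223.6328 KB
BDP = 34600000 bits (4325000 bytes)


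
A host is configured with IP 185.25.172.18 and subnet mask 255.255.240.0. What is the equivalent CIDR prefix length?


Binary: 11111111.11111111.11110000.00000000
Count leading 1s
Prefix: /20


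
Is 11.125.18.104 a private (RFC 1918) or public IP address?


RFC 1918 private ranges:
  10.0.0.0/8 (10.0.0.0 - 10.255.255.255)
  172.16.0.0/12 (172.16.0.0 - 172.31.255.255)
  192.168.0.0/16 (192.168.0.0 - 192.168.255.255)
Public (not in any RFC 1918 range)
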